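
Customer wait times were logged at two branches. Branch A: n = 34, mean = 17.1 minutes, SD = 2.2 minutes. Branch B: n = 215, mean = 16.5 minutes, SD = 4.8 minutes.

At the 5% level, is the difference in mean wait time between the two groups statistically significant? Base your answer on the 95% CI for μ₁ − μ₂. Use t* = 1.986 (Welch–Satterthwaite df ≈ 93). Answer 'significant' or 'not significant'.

not significant

Per-group SEs: s₁/√n₁ = 2.2/√34 = 0.3773, s₂/√n₂ = 4.8/√215 = 0.3274.
Unpooled SE of the difference: √(0.14235529 + 0.10719076) = 0.4995.
Margin of error = t* · SE = 1.986 × 0.4995 = 0.9920.
x̄₁ − x̄₂ = 17.1 − 16.5 = 0.6000.
CI: 0.6000 ± 0.9920 = (-0.3920, 1.5920).
The interval (-0.3920, 1.5920) contains 0, so the difference is not significant.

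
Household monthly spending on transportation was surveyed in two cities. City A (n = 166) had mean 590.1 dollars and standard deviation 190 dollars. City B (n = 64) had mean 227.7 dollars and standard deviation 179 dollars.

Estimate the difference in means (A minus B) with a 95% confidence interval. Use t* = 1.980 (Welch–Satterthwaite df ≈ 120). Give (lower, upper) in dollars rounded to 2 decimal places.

Per-group SEs: s₁/√n₁ = 190/√166 = 14.7469, s₂/√n₂ = 179/√64 = 22.3750.
Unpooled SE of the difference: √(217.47105961 + 500.640625) = 26.7976.
Margin of error = t* · SE = 1.980 × 26.7976 = 53.0592.
x̄₁ − x̄₂ = 590.1 − 227.7 = 362.4000.
CI: 362.4000 ± 53.0592 = (309.34, 415.46).

(309.34, 415.46)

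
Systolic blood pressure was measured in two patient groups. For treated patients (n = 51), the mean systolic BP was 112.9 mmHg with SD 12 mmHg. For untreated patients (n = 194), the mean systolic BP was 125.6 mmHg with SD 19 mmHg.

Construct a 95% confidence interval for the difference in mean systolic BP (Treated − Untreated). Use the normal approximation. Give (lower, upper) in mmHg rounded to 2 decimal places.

(-16.94, -8.46)

Standard errors of each mean: 12/√51 = 1.6803 and 19/√194 = 1.3641.
SE(x̄₁ − x̄₂) = √(1.6803² + 1.3641²) = 2.1643 for independent samples with unequal variances.
With z* = 1.960, the margin is 1.960 × 2.1643 = 4.2420.
x̄₁ − x̄₂ = 112.9 − 125.6 = -12.7000; the interval is -12.7000 ± 4.2420 = (-16.94, -8.46).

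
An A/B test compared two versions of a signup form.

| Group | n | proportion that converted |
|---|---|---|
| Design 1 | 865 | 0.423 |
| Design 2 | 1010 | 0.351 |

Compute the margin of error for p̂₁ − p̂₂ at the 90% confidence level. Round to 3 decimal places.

Each SE is √(p̂(1−p̂)/n): √(0.4230·0.5770/865) = 0.01680 and √(0.3510·0.6490/1010) = 0.01502.
SE(p̂₁ − p̂₂) = √(SE₁² + SE₂²) = √(0.00028224 + 0.0002256004) = 0.02254, since the two samples are independent.
At 90% confidence z* = 1.645; margin = 1.645 × 0.02254 = 0.03708.

0.037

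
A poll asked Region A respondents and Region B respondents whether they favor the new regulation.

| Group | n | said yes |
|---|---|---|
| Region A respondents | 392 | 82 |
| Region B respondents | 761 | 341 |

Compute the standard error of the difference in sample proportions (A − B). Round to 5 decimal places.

p̂₁ = 82/392 = 0.2092 and p̂₂ = 341/761 = 0.4481.
SE₁ = √(p̂₁(1−p̂₁)/n₁) = √(0.2092·0.7908/392) = 0.02054; SE₂ = √(0.4481·0.5519/761) = 0.01803.
Independent samples: SE of the difference = √(SE₁² + SE₂²) = √(0.0004218916 + 0.0003250809) = 0.02733.

0.02733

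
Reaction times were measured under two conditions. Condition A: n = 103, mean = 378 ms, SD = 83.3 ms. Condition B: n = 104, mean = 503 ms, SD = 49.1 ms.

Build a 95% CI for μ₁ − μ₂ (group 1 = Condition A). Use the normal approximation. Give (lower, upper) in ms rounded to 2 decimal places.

SE₁ = s₁/√n₁ = 83.3/√103 = 8.2078; SE₂ = 49.1/√104 = 4.8147.
Independent samples, unequal variances: SE_diff = √(SE₁² + SE₂²) = √(67.36798084 + 23.18133609) = 9.5157.
z* = 1.960, so margin of error = 1.960 × 9.5157 = 18.6508.
Difference in means = 378 − 503 = -125.0000.
-125.0000 ± 18.6508 → (-143.65, -106.35).

(-143.65, -106.35)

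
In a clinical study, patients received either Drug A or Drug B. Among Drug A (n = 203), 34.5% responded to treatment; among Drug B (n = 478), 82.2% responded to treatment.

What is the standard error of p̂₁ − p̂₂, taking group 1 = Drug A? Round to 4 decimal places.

0.0377

SE₁ = √(p̂₁(1−p̂₁)/n₁) = √(0.3450·0.6550/203) = 0.03336; SE₂ = √(0.8220·0.1780/478) = 0.01750.
Independent samples: SE of the difference = √(SE₁² + SE₂²) = √(0.0011128896 + 0.00030625) = 0.03767.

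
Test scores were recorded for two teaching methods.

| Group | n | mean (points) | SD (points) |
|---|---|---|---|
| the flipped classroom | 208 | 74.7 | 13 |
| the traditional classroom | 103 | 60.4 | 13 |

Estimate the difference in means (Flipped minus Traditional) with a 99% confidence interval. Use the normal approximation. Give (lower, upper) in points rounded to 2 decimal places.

(10.27, 18.33)

Standard errors of each mean: 13/√208 = 0.9014 and 13/√103 = 1.2809.
SE(x̄₁ − x̄₂) = √(0.9014² + 1.2809²) = 1.5663 for independent samples with unequal variances.
With z* = 2.576, the margin is 2.576 × 1.5663 = 4.0348.
x̄₁ − x̄₂ = 74.7 − 60.4 = 14.3000; the interval is 14.3000 ± 4.0348 = (10.27, 18.33).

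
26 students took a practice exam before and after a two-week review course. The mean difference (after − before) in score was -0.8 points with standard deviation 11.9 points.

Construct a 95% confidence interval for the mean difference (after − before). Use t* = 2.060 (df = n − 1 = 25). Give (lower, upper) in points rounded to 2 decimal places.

Paired design: SE = s_d/√n = 11.9/√26 = 2.3338.
t* = 2.060; margin of error = 2.060 × 2.3338 = 4.8076.
-0.8 ± 4.8076 → (-5.61, 4.01).

(-5.61, 4.01)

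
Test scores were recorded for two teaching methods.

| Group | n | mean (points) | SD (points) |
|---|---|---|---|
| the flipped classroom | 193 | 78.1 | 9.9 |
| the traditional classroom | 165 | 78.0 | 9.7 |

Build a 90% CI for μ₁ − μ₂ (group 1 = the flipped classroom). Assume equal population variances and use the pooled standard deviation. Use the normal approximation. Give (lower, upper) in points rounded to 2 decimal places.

(-1.61, 1.81)

Pooled variance s_p² = [192·9.9² + 164·9.7²] / (193+165−2) = 96.2042, so s_p = 9.8084.
SE_diff = s_p·√(1/n₁ + 1/n₂) = 9.8084·√(1/193 + 1/165) = 1.0400.
z* = 1.645; margin = 1.645 × 1.0400 = 1.7108.
Difference = 78.1 − 78.0 = 0.1000.
0.1000 ± 1.7108 → (-1.61, 1.81).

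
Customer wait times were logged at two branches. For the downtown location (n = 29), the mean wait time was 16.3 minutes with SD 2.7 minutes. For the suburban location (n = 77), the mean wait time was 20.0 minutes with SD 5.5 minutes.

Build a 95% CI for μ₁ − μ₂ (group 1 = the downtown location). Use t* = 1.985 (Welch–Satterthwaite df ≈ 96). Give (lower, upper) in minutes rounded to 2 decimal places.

Standard errors of each mean: 2.7/√29 = 0.5014 and 5.5/√77 = 0.6268.
SE(x̄₁ − x̄₂) = √(0.5014² + 0.6268²) = 0.8027 for independent samples with unequal variances.
With t* = 1.985, the margin is 1.985 × 0.8027 = 1.5934.
x̄₁ − x̄₂ = 16.3 − 20.0 = -3.7000; the interval is -3.7000 ± 1.5934 = (-5.29, -2.11).

(-5.29, -2.11)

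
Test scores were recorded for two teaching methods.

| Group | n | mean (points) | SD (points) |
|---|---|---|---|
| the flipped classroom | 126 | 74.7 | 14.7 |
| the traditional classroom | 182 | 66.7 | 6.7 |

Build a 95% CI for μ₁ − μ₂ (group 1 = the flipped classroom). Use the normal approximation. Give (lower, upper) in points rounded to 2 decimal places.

SE₁ = s₁/√n₁ = 14.7/√126 = 1.3096; SE₂ = 6.7/√182 = 0.4966.
Independent samples, unequal variances: SE_diff = √(SE₁² + SE₂²) = √(1.71505216 + 0.24661156) = 1.4006.
z* = 1.960, so margin of error = 1.960 × 1.4006 = 2.7452.
Difference in means = 74.7 − 66.7 = 8.0000.
8.0000 ± 2.7452 → (5.25, 10.75).

(5.25, 10.75)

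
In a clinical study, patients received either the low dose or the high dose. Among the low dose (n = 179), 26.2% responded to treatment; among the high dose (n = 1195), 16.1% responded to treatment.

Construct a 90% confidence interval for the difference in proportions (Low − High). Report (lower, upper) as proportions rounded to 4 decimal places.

The two standard errors are √(0.2620×0.7380/179) = 0.03287 and √(0.1610×0.8390/1195) = 0.01063.
Because the samples are independent, SE_diff = √(0.03287² + 0.01063²) = 0.03455.
Using z* = 1.645 for 90%, ME = 1.645 × 0.03455 = 0.05683.
p̂₁ − p̂₂ = 0.1010; interval 0.1010 ± 0.05683 gives (0.0442, 0.1578).

(0.0442, 0.1578)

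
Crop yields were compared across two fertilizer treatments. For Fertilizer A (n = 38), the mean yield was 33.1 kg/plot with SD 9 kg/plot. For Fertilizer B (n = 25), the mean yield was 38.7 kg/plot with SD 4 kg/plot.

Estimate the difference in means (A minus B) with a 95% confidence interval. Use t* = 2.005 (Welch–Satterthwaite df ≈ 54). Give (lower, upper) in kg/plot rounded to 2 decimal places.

(-8.94, -2.26)

SE₁ = s₁/√n₁ = 9/√38 = 1.4600; SE₂ = 4/√25 = 0.8000.
Independent samples, unequal variances: SE_diff = √(SE₁² + SE₂²) = √(2.1316 + 0.64) = 1.6648.
t* = 2.005, so margin of error = 2.005 × 1.6648 = 3.3379.
Difference in means = 33.1 − 38.7 = -5.6000.
-5.6000 ± 3.3379 → (-8.94, -2.26).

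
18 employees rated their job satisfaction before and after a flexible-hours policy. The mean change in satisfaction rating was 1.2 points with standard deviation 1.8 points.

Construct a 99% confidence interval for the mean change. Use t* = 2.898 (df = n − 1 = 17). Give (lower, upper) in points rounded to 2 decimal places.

Paired design: SE = s_d/√n = 1.8/√18 = 0.4243.
t* = 2.898; margin of error = 2.898 × 0.4243 = 1.2296.
1.2 ± 1.2296 → (-0.03, 2.43).

(-0.03, 2.43)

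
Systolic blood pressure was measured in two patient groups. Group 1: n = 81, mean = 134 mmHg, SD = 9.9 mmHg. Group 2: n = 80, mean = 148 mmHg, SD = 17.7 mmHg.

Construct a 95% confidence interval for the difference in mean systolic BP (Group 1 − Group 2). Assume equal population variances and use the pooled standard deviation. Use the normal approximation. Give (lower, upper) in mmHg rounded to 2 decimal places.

(-18.42, -9.58)

s_p = √[((n₁−1)s₁² + (n₂−1)s₂²)/(n₁+n₂−2)] = √[(80·9.9² + 79·17.7²)/159] = 14.3169.
SE = 14.3169·√(1/81 + 1/80) = 2.2567.
With z* = 1.960, margin = 1.960 × 2.2567 = 4.4231.
x̄₁ − x̄₂ = 134 − 148 = -14.0000; interval -14.0000 ± 4.4231 = (-18.42, -9.58).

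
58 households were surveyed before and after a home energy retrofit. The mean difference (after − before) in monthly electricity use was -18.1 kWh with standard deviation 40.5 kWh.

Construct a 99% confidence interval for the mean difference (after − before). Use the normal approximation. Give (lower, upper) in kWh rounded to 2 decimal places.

(-31.80, -4.40)

This is a matched-pairs design, so SE = s_d/√n = 40.5/√58 = 5.3179.
Margin = 2.576 × 5.3179 = 13.6989; the interval is -18.1 ± 13.6989 = (-31.80, -4.40).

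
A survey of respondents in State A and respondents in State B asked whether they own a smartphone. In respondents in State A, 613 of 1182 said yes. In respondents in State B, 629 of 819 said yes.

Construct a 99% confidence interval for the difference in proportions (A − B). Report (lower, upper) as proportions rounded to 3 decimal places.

(-0.303, -0.196)

First, p̂₁ = 613/1182 = 0.5186; p̂₂ = 629/819 = 0.7680.
The two standard errors are √(0.5186×0.4814/1182) = 0.01453 and √(0.7680×0.2320/819) = 0.01475.
Because the samples are independent, SE_diff = √(0.01453² + 0.01475²) = 0.02070.
Using z* = 2.576 for 99%, ME = 2.576 × 0.02070 = 0.05332.
p̂₁ − p̂₂ = -0.2494; interval -0.2494 ± 0.05332 gives (-0.303, -0.196).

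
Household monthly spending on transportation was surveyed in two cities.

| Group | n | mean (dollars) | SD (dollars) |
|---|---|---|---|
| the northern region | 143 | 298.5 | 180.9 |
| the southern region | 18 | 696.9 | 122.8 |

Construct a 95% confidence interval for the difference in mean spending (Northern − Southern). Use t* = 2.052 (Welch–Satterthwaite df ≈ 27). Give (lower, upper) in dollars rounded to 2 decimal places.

(-465.42, -331.38)

Per-group SEs: s₁/√n₁ = 180.9/√143 = 15.1276, s₂/√n₂ = 122.8/√18 = 28.9442.
Unpooled SE of the difference: √(228.84428176 + 837.76671364) = 32.6590.
Margin of error = t* · SE = 2.052 × 32.6590 = 67.0163.
x̄₁ − x̄₂ = 298.5 − 696.9 = -398.4000.
CI: -398.4000 ± 67.0163 = (-465.42, -331.38).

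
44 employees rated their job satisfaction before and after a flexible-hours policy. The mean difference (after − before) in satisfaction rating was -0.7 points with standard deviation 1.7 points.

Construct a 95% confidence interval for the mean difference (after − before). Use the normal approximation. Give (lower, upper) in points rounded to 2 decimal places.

This is a matched-pairs design, so SE = s_d/√n = 1.7/√44 = 0.2563.
Margin = 1.960 × 0.2563 = 0.5023; the interval is -0.7 ± 0.5023 = (-1.20, -0.20).

(-1.20, -0.20)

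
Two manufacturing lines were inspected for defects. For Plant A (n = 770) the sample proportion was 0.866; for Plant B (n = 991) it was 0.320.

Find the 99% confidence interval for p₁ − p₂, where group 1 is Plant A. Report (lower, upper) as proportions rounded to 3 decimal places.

(0.496, 0.596)

The two standard errors are √(0.8660×0.1340/770) = 0.01228 and √(0.3200×0.6800/991) = 0.01482.
Because the samples are independent, SE_diff = √(0.01228² + 0.01482²) = 0.01925.
Using z* = 2.576 for 99%, ME = 2.576 × 0.01925 = 0.04959.
p̂₁ − p̂₂ = 0.5460; interval 0.5460 ± 0.04959 gives (0.496, 0.596).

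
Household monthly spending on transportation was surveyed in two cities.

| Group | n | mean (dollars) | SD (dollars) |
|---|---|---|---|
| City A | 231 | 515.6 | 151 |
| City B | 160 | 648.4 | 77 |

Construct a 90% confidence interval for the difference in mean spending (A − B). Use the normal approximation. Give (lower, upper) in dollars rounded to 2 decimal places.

(-151.97, -113.63)

Standard errors of each mean: 151/√231 = 9.9351 and 77/√160 = 6.0874.
SE(x̄₁ − x̄₂) = √(9.9351² + 6.0874²) = 11.6517 for independent samples with unequal variances.
With z* = 1.645, the margin is 1.645 × 11.6517 = 19.1670.
x̄₁ − x̄₂ = 515.6 − 648.4 = -132.8000; the interval is -132.8000 ± 19.1670 = (-151.97, -113.63).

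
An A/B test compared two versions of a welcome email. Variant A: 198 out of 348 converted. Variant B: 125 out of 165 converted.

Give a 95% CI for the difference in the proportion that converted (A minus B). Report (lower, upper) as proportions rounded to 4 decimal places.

Sample proportions: 198/348 = 0.5690, 125/165 = 0.7576.
Each SE is √(p̂(1−p̂)/n): √(0.5690·0.4310/348) = 0.02655 and √(0.7576·0.2424/165) = 0.03336.
SE(p̂₁ − p̂₂) = √(SE₁² + SE₂²) = √(0.0007049025 + 0.0011128896) = 0.04264, since the two samples are independent.
At 95% confidence z* = 1.960; margin = 1.960 × 0.04264 = 0.08357.
The difference is 0.5690 − 0.7576 = -0.1886, so the interval is -0.1886 ± 0.08357 = (-0.2722, -0.1050).

(-0.2722, -0.1050)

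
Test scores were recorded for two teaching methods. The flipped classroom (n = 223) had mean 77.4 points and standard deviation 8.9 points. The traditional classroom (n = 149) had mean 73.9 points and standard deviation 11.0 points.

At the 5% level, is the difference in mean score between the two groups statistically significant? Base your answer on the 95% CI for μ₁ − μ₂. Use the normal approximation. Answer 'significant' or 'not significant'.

Standard errors of each mean: 8.9/√223 = 0.5960 and 11.0/√149 = 0.9012.
SE(x̄₁ − x̄₂) = √(0.5960² + 0.9012²) = 1.0805 for independent samples with unequal variances.
With z* = 1.960, the margin is 1.960 × 1.0805 = 2.1178.
x̄₁ − x̄₂ = 77.4 − 73.9 = 3.5000; the interval is 3.5000 ± 2.1178 = (1.3822, 5.6178).
The interval (1.3822, 5.6178) does not contain 0, so the difference is significant.

significant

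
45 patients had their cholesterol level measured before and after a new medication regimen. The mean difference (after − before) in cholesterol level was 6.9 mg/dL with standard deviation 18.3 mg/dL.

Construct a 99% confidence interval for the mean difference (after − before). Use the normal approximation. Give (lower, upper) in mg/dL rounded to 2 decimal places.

(-0.13, 13.93)

This is a matched-pairs design, so SE = s_d/√n = 18.3/√45 = 2.7280.
Margin = 2.576 × 2.7280 = 7.0273; the interval is 6.9 ± 7.0273 = (-0.13, 13.93).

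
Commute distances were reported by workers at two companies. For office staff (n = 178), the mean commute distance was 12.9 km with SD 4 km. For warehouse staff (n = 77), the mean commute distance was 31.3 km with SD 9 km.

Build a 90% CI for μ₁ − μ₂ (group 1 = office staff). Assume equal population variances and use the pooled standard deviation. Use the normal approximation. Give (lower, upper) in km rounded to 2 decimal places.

s_p = √[((n₁−1)s₁² + (n₂−1)s₂²)/(n₁+n₂−2)] = √[(177·4² + 76·9²)/253] = 5.9603.
SE = 5.9603·√(1/178 + 1/77) = 0.8130.
With z* = 1.645, margin = 1.645 × 0.8130 = 1.3374.
x̄₁ − x̄₂ = 12.9 − 31.3 = -18.4000; interval -18.4000 ± 1.3374 = (-19.74, -17.06).

(-19.74, -17.06)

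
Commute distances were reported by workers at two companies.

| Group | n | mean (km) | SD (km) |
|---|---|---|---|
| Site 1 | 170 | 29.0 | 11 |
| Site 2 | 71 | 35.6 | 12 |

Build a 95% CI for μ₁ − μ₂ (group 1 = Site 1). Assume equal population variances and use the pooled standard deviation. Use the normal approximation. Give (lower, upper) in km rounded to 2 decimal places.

(-9.73, -3.47)

s_p = √[((n₁−1)s₁² + (n₂−1)s₂²)/(n₁+n₂−2)] = √[(169·11² + 70·12²)/239] = 11.3021.
SE = 11.3021·√(1/170 + 1/71) = 1.5970.
With z* = 1.960, margin = 1.960 × 1.5970 = 3.1301.
x̄₁ − x̄₂ = 29.0 − 35.6 = -6.6000; interval -6.6000 ± 3.1301 = (-9.73, -3.47).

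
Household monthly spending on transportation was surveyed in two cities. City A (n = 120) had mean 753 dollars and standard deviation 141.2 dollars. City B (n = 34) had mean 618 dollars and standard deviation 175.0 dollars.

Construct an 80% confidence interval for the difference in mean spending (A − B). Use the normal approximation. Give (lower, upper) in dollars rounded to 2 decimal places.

SE₁ = s₁/√n₁ = 141.2/√120 = 12.8897; SE₂ = 175.0/√34 = 30.0123.
Independent samples, unequal variances: SE_diff = √(SE₁² + SE₂²) = √(166.14436609 + 900.73815129) = 32.6632.
z* = 1.282, so margin of error = 1.282 × 32.6632 = 41.8742.
Difference in means = 753 − 618 = 135.0000.
135.0000 ± 41.8742 → (93.13, 176.87).

(93.13, 176.87)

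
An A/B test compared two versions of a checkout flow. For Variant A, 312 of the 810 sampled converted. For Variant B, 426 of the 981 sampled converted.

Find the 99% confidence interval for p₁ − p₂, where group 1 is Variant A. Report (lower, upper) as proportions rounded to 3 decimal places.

First, p̂₁ = 312/810 = 0.3852; p̂₂ = 426/981 = 0.4343.
The two standard errors are √(0.3852×0.6148/810) = 0.01710 and √(0.4343×0.5657/981) = 0.01583.
Because the samples are independent, SE_diff = √(0.01710² + 0.01583²) = 0.02330.
Using z* = 2.576 for 99%, ME = 2.576 × 0.02330 = 0.06002.
p̂₁ − p̂₂ = -0.0491; interval -0.0491 ± 0.06002 gives (-0.109, 0.011).

(-0.109, 0.011)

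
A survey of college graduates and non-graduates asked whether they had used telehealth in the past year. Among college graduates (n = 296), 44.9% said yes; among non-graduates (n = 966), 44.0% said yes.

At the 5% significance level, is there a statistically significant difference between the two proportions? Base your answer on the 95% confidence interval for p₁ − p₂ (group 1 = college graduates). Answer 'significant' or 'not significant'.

The two standard errors are √(0.4490×0.5510/296) = 0.02891 and √(0.4400×0.5600/966) = 0.01597.
Because the samples are independent, SE_diff = √(0.02891² + 0.01597²) = 0.03303.
Using z* = 1.960 for 95%, ME = 1.960 × 0.03303 = 0.06474.
p̂₁ − p̂₂ = 0.0090; interval 0.0090 ± 0.06474 gives (-0.05574, 0.07374).
The interval (-0.05574, 0.07374) contains 0, so the difference is not significant.

not significant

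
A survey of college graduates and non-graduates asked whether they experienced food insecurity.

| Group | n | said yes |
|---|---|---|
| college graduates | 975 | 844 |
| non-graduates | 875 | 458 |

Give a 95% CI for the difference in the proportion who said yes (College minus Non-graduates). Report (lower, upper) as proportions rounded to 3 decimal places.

Sample proportions: 844/975 = 0.8656, 458/875 = 0.5234.
Each SE is √(p̂(1−p̂)/n): √(0.8656·0.1344/975) = 0.01092 and √(0.5234·0.4766/875) = 0.01688.
SE(p̂₁ − p̂₂) = √(SE₁² + SE₂²) = √(0.0001192464 + 0.0002849344) = 0.02010, since the two samples are independent.
At 95% confidence z* = 1.960; margin = 1.960 × 0.02010 = 0.03940.
The difference is 0.8656 − 0.5234 = 0.3422, so the interval is 0.3422 ± 0.03940 = (0.303, 0.382).

(0.303, 0.382)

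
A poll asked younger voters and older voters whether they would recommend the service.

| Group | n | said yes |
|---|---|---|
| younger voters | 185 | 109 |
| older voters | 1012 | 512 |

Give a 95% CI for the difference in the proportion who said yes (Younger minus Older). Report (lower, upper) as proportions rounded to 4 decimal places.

(0.0060, 0.1606)

First, p̂₁ = 109/185 = 0.5892; p̂₂ = 512/1012 = 0.5059.
The two standard errors are √(0.5892×0.4108/185) = 0.03617 and √(0.5059×0.4941/1012) = 0.01572.
Because the samples are independent, SE_diff = √(0.03617² + 0.01572²) = 0.03944.
Using z* = 1.960 for 95%, ME = 1.960 × 0.03944 = 0.07730.
p̂₁ − p̂₂ = 0.0833; interval 0.0833 ± 0.07730 gives (0.0060, 0.1606).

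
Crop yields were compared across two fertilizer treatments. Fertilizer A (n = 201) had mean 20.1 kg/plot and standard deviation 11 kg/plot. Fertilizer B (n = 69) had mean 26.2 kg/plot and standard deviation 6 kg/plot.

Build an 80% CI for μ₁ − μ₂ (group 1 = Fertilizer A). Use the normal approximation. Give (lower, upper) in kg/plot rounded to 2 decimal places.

(-7.46, -4.74)

SE₁ = s₁/√n₁ = 11/√201 = 0.7759; SE₂ = 6/√69 = 0.7223.
Independent samples, unequal variances: SE_diff = √(SE₁² + SE₂²) = √(0.60202081 + 0.52171729) = 1.0601.
z* = 1.282, so margin of error = 1.282 × 1.0601 = 1.3590.
Difference in means = 20.1 − 26.2 = -6.1000.
-6.1000 ± 1.3590 → (-7.46, -4.74).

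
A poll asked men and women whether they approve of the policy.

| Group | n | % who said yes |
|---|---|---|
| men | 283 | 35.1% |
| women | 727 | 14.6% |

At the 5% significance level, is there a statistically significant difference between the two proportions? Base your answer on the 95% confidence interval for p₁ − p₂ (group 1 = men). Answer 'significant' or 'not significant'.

Each SE is √(p̂(1−p̂)/n): √(0.3510·0.6490/283) = 0.02837 and √(0.1460·0.8540/727) = 0.01310.
SE(p̂₁ − p̂₂) = √(SE₁² + SE₂²) = √(0.0008048569 + 0.00017161) = 0.03125, since the two samples are independent.
At 95% confidence z* = 1.960; margin = 1.960 × 0.03125 = 0.06125.
The difference is 0.3510 − 0.1460 = 0.2050, so the interval is 0.2050 ± 0.06125 = (0.14375, 0.26625).
The interval (0.14375, 0.26625) does not contain 0, so the difference is significant.

significant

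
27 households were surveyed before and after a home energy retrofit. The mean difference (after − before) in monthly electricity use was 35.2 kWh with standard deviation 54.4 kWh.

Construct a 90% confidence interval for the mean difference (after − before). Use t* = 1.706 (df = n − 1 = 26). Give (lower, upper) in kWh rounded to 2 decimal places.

Paired design: SE = s_d/√n = 54.4/√27 = 10.4693.
t* = 1.706; margin of error = 1.706 × 10.4693 = 17.8606.
35.2 ± 17.8606 → (17.34, 53.06).

(17.34, 53.06)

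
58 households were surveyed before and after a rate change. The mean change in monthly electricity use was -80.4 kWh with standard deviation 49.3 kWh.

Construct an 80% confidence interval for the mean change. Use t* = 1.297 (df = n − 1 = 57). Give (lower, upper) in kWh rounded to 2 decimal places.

(-88.80, -72.00)

This is a matched-pairs design, so SE = s_d/√n = 49.3/√58 = 6.4734.
Margin = 1.297 × 6.4734 = 8.3960; the interval is -80.4 ± 8.3960 = (-88.80, -72.00).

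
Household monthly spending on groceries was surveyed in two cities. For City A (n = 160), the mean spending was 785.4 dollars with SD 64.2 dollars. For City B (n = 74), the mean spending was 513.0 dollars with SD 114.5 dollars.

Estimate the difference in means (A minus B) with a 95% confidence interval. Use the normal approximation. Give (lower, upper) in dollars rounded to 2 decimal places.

(244.48, 300.32)

Standard errors of each mean: 64.2/√160 = 5.0755 and 114.5/√74 = 13.3104.
SE(x̄₁ − x̄₂) = √(5.0755² + 13.3104²) = 14.2453 for independent samples with unequal variances.
With z* = 1.960, the margin is 1.960 × 14.2453 = 27.9208.
x̄₁ − x̄₂ = 785.4 − 513.0 = 272.4000; the interval is 272.4000 ± 27.9208 = (244.48, 300.32).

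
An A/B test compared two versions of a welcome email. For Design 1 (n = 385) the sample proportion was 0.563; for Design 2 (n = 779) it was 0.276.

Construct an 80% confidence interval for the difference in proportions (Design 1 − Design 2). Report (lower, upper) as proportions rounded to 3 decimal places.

The two standard errors are √(0.5630×0.4370/385) = 0.02528 and √(0.2760×0.7240/779) = 0.01602.
Because the samples are independent, SE_diff = √(0.02528² + 0.01602²) = 0.02993.
Using z* = 1.282 for 80%, ME = 1.282 × 0.02993 = 0.03837.
p̂₁ − p̂₂ = 0.2870; interval 0.2870 ± 0.03837 gives (0.249, 0.325).

(0.249, 0.325)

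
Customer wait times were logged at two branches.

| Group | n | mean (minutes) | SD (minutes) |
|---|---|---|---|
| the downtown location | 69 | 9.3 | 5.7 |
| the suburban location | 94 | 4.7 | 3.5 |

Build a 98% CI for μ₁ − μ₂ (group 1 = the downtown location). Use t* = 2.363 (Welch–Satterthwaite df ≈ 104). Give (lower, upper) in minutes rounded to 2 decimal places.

(2.77, 6.43)

Per-group SEs: s₁/√n₁ = 5.7/√69 = 0.6862, s₂/√n₂ = 3.5/√94 = 0.3610.
Unpooled SE of the difference: √(0.47087044 + 0.130321) = 0.7754.
Margin of error = t* · SE = 2.363 × 0.7754 = 1.8323.
x̄₁ − x̄₂ = 9.3 − 4.7 = 4.6000.
CI: 4.6000 ± 1.8323 = (2.77, 6.43).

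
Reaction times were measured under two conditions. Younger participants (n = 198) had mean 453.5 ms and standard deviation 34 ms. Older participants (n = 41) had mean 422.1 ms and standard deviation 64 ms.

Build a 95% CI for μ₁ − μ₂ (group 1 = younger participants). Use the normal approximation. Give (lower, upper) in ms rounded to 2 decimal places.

(11.25, 51.55)

SE₁ = s₁/√n₁ = 34/√198 = 2.4163; SE₂ = 64/√41 = 9.9951.
Independent samples, unequal variances: SE_diff = √(SE₁² + SE₂²) = √(5.83850569 + 99.90202401) = 10.2830.
z* = 1.960, so margin of error = 1.960 × 10.2830 = 20.1547.
Difference in means = 453.5 − 422.1 = 31.4000.
31.4000 ± 20.1547 → (11.25, 51.55).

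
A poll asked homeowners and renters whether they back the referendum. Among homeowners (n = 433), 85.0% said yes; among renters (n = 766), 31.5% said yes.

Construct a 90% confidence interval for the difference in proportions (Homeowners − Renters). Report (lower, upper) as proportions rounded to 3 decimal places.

(0.496, 0.574)

The two standard errors are √(0.8500×0.1500/433) = 0.01716 and √(0.3150×0.6850/766) = 0.01678.
Because the samples are independent, SE_diff = √(0.01716² + 0.01678²) = 0.02400.
Using z* = 1.645 for 90%, ME = 1.645 × 0.02400 = 0.03948.
p̂₁ − p̂₂ = 0.5350; interval 0.5350 ± 0.03948 gives (0.496, 0.574).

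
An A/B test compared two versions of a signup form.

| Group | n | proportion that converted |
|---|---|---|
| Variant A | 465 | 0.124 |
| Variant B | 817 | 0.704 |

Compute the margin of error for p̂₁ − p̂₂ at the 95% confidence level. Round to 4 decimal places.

0.0433

The two standard errors are √(0.1240×0.8760/465) = 0.01528 and √(0.7040×0.2960/817) = 0.01597.
Because the samples are independent, SE_diff = √(0.01528² + 0.01597²) = 0.02210.
Using z* = 1.960 for 95%, ME = 1.960 × 0.02210 = 0.04332.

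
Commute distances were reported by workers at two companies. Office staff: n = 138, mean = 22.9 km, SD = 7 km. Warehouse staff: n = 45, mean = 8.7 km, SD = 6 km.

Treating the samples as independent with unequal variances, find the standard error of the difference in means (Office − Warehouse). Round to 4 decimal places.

1.0747

SE₁ = s₁/√n₁ = 7/√138 = 0.5959; SE₂ = 6/√45 = 0.8944.
Independent samples, unequal variances: SE_diff = √(SE₁² + SE₂²) = √(0.35509681 + 0.79995136) = 1.0747.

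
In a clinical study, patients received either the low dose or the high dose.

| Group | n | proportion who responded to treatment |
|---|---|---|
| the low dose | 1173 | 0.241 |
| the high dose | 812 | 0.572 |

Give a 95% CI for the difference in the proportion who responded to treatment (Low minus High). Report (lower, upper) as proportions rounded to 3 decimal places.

Each SE is √(p̂(1−p̂)/n): √(0.2410·0.7590/1173) = 0.01249 and √(0.5720·0.4280/812) = 0.01736.
SE(p̂₁ − p̂₂) = √(SE₁² + SE₂²) = √(0.0001560001 + 0.0003013696) = 0.02139, since the two samples are independent.
At 95% confidence z* = 1.960; margin = 1.960 × 0.02139 = 0.04192.
The difference is 0.2410 − 0.5720 = -0.3310, so the interval is -0.3310 ± 0.04192 = (-0.373, -0.289).

(-0.373, -0.289)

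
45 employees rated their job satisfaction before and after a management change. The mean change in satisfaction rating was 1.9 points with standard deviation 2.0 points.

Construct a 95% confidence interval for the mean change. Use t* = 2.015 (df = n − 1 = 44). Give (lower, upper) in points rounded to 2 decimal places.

Paired design: SE = s_d/√n = 2.0/√45 = 0.2981.
t* = 2.015; margin of error = 2.015 × 0.2981 = 0.6007.
1.9 ± 0.6007 → (1.30, 2.50).

(1.30, 2.50)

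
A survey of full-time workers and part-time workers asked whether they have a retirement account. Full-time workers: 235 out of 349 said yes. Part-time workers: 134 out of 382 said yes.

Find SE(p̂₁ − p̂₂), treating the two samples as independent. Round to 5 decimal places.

0.03502

Sample proportions: 235/349 = 0.6734, 134/382 = 0.3508.
Each SE is √(p̂(1−p̂)/n): √(0.6734·0.3266/349) = 0.02510 and √(0.3508·0.6492/382) = 0.02442.
SE(p̂₁ − p̂₂) = √(SE₁² + SE₂²) = √(0.00063001 + 0.0005963364) = 0.03502, since the two samples are independent.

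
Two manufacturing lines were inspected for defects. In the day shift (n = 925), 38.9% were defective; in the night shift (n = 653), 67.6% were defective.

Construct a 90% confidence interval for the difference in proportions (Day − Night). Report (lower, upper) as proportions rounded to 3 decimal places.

(-0.327, -0.247)

Each SE is √(p̂(1−p̂)/n): √(0.3890·0.6110/925) = 0.01603 and √(0.6760·0.3240/653) = 0.01831.
SE(p̂₁ − p̂₂) = √(SE₁² + SE₂²) = √(0.0002569609 + 0.0003352561) = 0.02434, since the two samples are independent.
At 90% confidence z* = 1.645; margin = 1.645 × 0.02434 = 0.04004.
The difference is 0.3890 − 0.6760 = -0.2870, so the interval is -0.2870 ± 0.04004 = (-0.327, -0.247).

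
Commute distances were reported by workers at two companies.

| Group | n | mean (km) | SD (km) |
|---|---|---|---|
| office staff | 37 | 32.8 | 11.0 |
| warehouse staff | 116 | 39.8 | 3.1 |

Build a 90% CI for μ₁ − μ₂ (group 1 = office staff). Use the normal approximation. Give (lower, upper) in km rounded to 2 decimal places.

SE₁ = s₁/√n₁ = 11.0/√37 = 1.8084; SE₂ = 3.1/√116 = 0.2878.
Independent samples, unequal variances: SE_diff = √(SE₁² + SE₂²) = √(3.27031056 + 0.08282884) = 1.8312.
z* = 1.645, so margin of error = 1.645 × 1.8312 = 3.0123.
Difference in means = 32.8 − 39.8 = -7.0000.
-7.0000 ± 3.0123 → (-10.01, -3.99).

(-10.01, -3.99)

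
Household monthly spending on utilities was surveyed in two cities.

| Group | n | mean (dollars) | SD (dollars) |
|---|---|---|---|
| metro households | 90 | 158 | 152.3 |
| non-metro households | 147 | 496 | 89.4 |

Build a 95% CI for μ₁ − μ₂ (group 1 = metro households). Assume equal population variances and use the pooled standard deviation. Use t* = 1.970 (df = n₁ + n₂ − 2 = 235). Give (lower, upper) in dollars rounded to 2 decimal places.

Pooled variance s_p² = [89·152.3² + 146·89.4²] / (90+147−2) = 13750.0654, so s_p = 117.2607.
SE_diff = s_p·√(1/n₁ + 1/n₂) = 117.2607·√(1/90 + 1/147) = 15.6945.
t* = 1.970; margin = 1.970 × 15.6945 = 30.9182.
Difference = 158 − 496 = -338.0000.
-338.0000 ± 30.9182 → (-368.92, -307.08).

(-368.92, -307.08)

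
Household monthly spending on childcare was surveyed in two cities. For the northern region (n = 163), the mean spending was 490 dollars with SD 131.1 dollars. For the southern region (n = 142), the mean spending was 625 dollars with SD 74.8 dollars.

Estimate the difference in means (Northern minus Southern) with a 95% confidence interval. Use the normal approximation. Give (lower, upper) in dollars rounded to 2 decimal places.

(-158.59, -111.41)

Standard errors of each mean: 131.1/√163 = 10.2685 and 74.8/√142 = 6.2771.
SE(x̄₁ − x̄₂) = √(10.2685² + 6.2771²) = 12.0351 for independent samples with unequal variances.
With z* = 1.960, the margin is 1.960 × 12.0351 = 23.5888.
x̄₁ − x̄₂ = 490 − 625 = -135.0000; the interval is -135.0000 ± 23.5888 = (-158.59, -111.41).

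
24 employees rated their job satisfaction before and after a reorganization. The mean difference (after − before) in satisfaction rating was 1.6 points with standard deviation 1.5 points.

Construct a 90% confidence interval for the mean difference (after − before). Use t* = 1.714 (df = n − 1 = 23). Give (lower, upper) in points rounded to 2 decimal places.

This is a matched-pairs design, so SE = s_d/√n = 1.5/√24 = 0.3062.
Margin = 1.714 × 0.3062 = 0.5248; the interval is 1.6 ± 0.5248 = (1.08, 2.12).

(1.08, 2.12)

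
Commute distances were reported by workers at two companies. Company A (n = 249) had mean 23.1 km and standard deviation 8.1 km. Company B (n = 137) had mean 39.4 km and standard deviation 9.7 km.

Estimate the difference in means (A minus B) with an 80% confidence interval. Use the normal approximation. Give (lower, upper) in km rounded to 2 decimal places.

Standard errors of each mean: 8.1/√249 = 0.5133 and 9.7/√137 = 0.8287.
SE(x̄₁ − x̄₂) = √(0.5133² + 0.8287²) = 0.9748 for independent samples with unequal variances.
With z* = 1.282, the margin is 1.282 × 0.9748 = 1.2497.
x̄₁ − x̄₂ = 23.1 − 39.4 = -16.3000; the interval is -16.3000 ± 1.2497 = (-17.55, -15.05).

(-17.55, -15.05)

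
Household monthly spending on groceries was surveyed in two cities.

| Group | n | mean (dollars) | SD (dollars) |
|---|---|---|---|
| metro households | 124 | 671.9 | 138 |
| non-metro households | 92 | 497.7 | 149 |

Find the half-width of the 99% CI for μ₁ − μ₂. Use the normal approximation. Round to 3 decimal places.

Standard errors of each mean: 138/√124 = 12.3928 and 149/√92 = 15.5343.
SE(x̄₁ − x̄₂) = √(12.3928² + 15.5343²) = 19.8720 for independent samples with unequal variances.
With z* = 2.576, the margin is 2.576 × 19.8720 = 51.1903.

51.190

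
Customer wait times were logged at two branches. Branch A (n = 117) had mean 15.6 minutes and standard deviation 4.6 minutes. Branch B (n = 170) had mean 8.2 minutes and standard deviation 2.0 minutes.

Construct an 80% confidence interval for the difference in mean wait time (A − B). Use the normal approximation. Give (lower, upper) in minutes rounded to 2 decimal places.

Standard errors of each mean: 4.6/√117 = 0.4253 and 2.0/√170 = 0.1534.
SE(x̄₁ − x̄₂) = √(0.4253² + 0.1534²) = 0.4521 for independent samples with unequal variances.
With z* = 1.282, the margin is 1.282 × 0.4521 = 0.5796.
x̄₁ − x̄₂ = 15.6 − 8.2 = 7.4000; the interval is 7.4000 ± 0.5796 = (6.82, 7.98).

(6.82, 7.98)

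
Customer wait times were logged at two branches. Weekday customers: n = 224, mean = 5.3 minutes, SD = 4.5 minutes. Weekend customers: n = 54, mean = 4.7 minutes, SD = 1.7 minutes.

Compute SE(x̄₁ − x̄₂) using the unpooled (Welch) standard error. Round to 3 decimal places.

Standard errors of each mean: 4.5/√224 = 0.3007 and 1.7/√54 = 0.2313.
SE(x̄₁ − x̄₂) = √(0.3007² + 0.2313²) = 0.3794 for independent samples with unequal variances.

0.379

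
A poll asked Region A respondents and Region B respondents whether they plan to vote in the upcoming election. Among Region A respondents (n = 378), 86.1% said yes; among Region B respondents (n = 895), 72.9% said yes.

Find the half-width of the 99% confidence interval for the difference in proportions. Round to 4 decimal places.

0.0597

The two standard errors are √(0.8610×0.1390/378) = 0.01779 and √(0.7290×0.2710/895) = 0.01486.
Because the samples are independent, SE_diff = √(0.01779² + 0.01486²) = 0.02318.
Using z* = 2.576 for 99%, ME = 2.576 × 0.02318 = 0.05971.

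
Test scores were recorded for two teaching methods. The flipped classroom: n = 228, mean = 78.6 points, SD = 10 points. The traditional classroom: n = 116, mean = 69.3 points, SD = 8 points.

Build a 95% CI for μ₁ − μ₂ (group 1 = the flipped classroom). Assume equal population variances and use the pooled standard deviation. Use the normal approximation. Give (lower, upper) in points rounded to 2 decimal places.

Pooled variance s_p² = [227·10² + 115·8²] / (228+116−2) = 87.8947, so s_p = 9.3752.
SE_diff = s_p·√(1/n₁ + 1/n₂) = 9.3752·√(1/228 + 1/116) = 1.0692.
z* = 1.960; margin = 1.960 × 1.0692 = 2.0956.
Difference = 78.6 − 69.3 = 9.3000.
9.3000 ± 2.0956 → (7.20, 11.40).

(7.20, 11.40)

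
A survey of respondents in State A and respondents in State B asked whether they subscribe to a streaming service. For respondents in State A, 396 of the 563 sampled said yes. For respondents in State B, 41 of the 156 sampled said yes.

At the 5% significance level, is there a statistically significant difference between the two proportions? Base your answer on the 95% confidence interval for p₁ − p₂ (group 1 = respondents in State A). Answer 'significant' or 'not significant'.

significant

Sample proportions: 396/563 = 0.7034, 41/156 = 0.2628.
Each SE is √(p̂(1−p̂)/n): √(0.7034·0.2966/563) = 0.01925 and √(0.2628·0.7372/156) = 0.03524.
SE(p̂₁ − p̂₂) = √(SE₁² + SE₂²) = √(0.0003705625 + 0.0012418576) = 0.04015, since the two samples are independent.
At 95% confidence z* = 1.960; margin = 1.960 × 0.04015 = 0.07869.
The difference is 0.7034 − 0.2628 = 0.4406, so the interval is 0.4406 ± 0.07869 = (0.36191, 0.51929).
The interval (0.36191, 0.51929) does not contain 0, so the difference is significant.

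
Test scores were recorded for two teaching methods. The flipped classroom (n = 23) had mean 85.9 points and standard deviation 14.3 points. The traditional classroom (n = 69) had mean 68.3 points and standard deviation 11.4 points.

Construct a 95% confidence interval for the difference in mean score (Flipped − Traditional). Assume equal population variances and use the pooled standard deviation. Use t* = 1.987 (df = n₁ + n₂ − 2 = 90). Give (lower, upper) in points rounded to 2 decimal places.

s_p = √[((n₁−1)s₁² + (n₂−1)s₂²)/(n₁+n₂−2)] = √[(22·14.3² + 68·11.4²)/90] = 12.1729.
SE = 12.1729·√(1/23 + 1/69) = 2.9309.
With t* = 1.987, margin = 1.987 × 2.9309 = 5.8237.
x̄₁ − x̄₂ = 85.9 − 68.3 = 17.6000; interval 17.6000 ± 5.8237 = (11.78, 23.42).

(11.78, 23.42)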